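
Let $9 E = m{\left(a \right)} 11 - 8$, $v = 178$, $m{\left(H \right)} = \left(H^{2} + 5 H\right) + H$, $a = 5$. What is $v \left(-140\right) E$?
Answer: $- \frac{4959080}{3} \approx -1.653 \cdot 10^{6}$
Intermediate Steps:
$m{\left(H \right)} = H^{2} + 6 H$
$E = \frac{199}{3}$ ($E = \frac{5 \left(6 + 5\right) 11 - 8}{9} = \frac{5 \cdot 11 \cdot 11 - 8}{9} = \frac{55 \cdot 11 - 8}{9} = \frac{605 - 8}{9} = \frac{1}{9} \cdot 597 = \frac{199}{3} \approx 66.333$)
$v \left(-140\right) E = 178 \left(-140\right) \frac{199}{3} = \left(-24920\right) \frac{199}{3} = - \frac{4959080}{3}$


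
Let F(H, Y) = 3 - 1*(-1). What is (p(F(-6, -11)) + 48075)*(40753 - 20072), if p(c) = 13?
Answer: 994507928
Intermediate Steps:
F(H, Y) = 4 (F(H, Y) = 3 + 1 = 4)
(p(F(-6, -11)) + 48075)*(40753 - 20072) = (13 + 48075)*(40753 - 20072) = 48088*20681 = 994507928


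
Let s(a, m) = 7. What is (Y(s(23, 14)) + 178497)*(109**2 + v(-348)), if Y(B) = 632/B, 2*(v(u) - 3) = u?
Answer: 14638799810/7 ≈ 2.0913e+9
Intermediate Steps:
v(u) = 3 + u/2
(Y(s(23, 14)) + 178497)*(109**2 + v(-348)) = (632/7 + 178497)*(109**2 + (3 + (1/2)*(-348))) = (632*(1/7) + 178497)*(11881 + (3 - 174)) = (632/7 + 178497)*(11881 - 171) = (1250111/7)*11710 = 14638799810/7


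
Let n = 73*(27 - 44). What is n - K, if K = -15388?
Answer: 14147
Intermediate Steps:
n = -1241 (n = 73*(-17) = -1241)
n - K = -1241 - 1*(-15388) = -1241 + 15388 = 14147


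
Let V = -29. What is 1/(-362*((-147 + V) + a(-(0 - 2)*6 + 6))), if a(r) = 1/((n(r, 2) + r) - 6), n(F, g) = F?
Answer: 15/955499 ≈ 1.5699e-5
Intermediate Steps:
a(r) = 1/(-6 + 2*r) (a(r) = 1/((r + r) - 6) = 1/(2*r - 6) = 1/(-6 + 2*r))
1/(-362*((-147 + V) + a(-(0 - 2)*6 + 6))) = 1/(-362*((-147 - 29) + 1/(2*(-3 + (-(0 - 2)*6 + 6))))) = 1/(-362*(-176 + 1/(2*(-3 + (-1*(-2)*6 + 6))))) = 1/(-362*(-176 + 1/(2*(-3 + (2*6 + 6))))) = 1/(-362*(-176 + 1/(2*(-3 + (12 + 6))))) = 1/(-362*(-176 + 1/(2*(-3 + 18)))) = 1/(-362*(-176 + (½)/15)) = 1/(-362*(-176 + (½)*(1/15))) = 1/(-362*(-176 + 1/30)) = 1/(-362*(-5279/30)) = 1/(955499/15) = 15/955499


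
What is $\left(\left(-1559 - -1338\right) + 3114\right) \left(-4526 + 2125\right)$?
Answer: $-6946093$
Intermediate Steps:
$\left(\left(-1559 - -1338\right) + 3114\right) \left(-4526 + 2125\right) = \left(\left(-1559 + 1338\right) + 3114\right) \left(-2401\right) = \left(-221 + 3114\right) \left(-2401\right) = 2893 \left(-2401\right) = -6946093$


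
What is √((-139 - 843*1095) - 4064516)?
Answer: 2*I*√1246935 ≈ 2233.3*I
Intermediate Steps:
√((-139 - 843*1095) - 4064516) = √((-139 - 923085) - 4064516) = √(-923224 - 4064516) = √(-4987740) = 2*I*√1246935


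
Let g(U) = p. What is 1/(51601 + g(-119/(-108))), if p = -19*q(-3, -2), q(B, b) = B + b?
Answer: 1/51696 ≈ 1.9344e-5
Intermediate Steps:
p = 95 (p = -19*(-3 - 2) = -19*(-5) = 95)
g(U) = 95
1/(51601 + g(-119/(-108))) = 1/(51601 + 95) = 1/51696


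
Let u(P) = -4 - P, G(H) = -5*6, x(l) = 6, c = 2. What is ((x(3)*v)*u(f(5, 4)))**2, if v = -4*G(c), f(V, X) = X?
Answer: 33177600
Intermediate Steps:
G(H) = -30
v = 120 (v = -4*(-30) = 120)
((x(3)*v)*u(f(5, 4)))**2 = ((6*120)*(-4 - 1*4))**2 = (720*(-4 - 4))**2 = (720*(-8))**2 = (-5760)**2 = 33177600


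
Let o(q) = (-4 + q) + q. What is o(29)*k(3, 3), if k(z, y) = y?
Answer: 162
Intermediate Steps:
o(q) = -4 + 2*q
o(29)*k(3, 3) = (-4 + 2*29)*3 = (-4 + 58)*3 = 54*3 = 162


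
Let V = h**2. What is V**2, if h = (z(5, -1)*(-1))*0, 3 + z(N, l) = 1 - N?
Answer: 0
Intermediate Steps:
z(N, l) = -2 - N (z(N, l) = -3 + (1 - N) = -2 - N)
h = 0 (h = ((-2 - 1*5)*(-1))*0 = ((-2 - 5)*(-1))*0 = -7*(-1)*0 = 7*0 = 0)
V = 0 (V = 0**2 = 0)
V**2 = 0**2 = 0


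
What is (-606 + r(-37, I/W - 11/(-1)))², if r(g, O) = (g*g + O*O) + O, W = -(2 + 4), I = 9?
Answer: 11909401/16 ≈ 7.4434e+5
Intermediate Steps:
W = -6 (W = -1*6 = -6)
r(g, O) = O + O² + g² (r(g, O) = (g² + O²) + O = (O² + g²) + O = O + O² + g²)
(-606 + r(-37, I/W - 11/(-1)))² = (-606 + ((9/(-6) - 11/(-1)) + (9/(-6) - 11/(-1))² + (-37)²))² = (-606 + ((9*(-⅙) - 11*(-1)) + (9*(-⅙) - 11*(-1))² + 1369))² = (-606 + ((-3/2 + 11) + (-3/2 + 11)² + 1369))² = (-606 + (19/2 + (19/2)² + 1369))² = (-606 + (19/2 + 361/4 + 1369))² = (-606 + 5875/4)² = (3451/4)² = 11909401/16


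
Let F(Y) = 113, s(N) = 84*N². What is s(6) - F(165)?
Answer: 2911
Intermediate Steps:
s(6) - F(165) = 84*6² - 1*113 = 84*36 - 113 = 3024 - 113 = 2911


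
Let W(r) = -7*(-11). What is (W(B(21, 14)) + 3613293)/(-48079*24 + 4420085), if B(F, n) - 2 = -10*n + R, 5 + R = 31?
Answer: 3613370/3266189 ≈ 1.1063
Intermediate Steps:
R = 26 (R = -5 + 31 = 26)
B(F, n) = 28 - 10*n (B(F, n) = 2 + (-10*n + 26) = 2 + (26 - 10*n) = 28 - 10*n)
W(r) = 77
(W(B(21, 14)) + 3613293)/(-48079*24 + 4420085) = (77 + 3613293)/(-48079*24 + 4420085) = 3613370/(-1153896 + 4420085) = 3613370/3266189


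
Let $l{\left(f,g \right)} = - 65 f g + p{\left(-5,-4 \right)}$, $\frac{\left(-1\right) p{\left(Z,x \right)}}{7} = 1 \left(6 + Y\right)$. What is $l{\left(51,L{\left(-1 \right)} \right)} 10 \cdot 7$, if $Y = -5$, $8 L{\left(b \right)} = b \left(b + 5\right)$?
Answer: $115535$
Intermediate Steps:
$L{\left(b \right)} = \frac{b \left(5 + b\right)}{8}$ ($L{\left(b \right)} = \frac{b \left(b + 5\right)}{8} = \frac{b \left(5 + b\right)}{8}$)
$p{\left(Z,x \right)} = -7$ ($p{\left(Z,x \right)} = - 7 \cdot 1 \left(6 - 5\right) = - 7 \cdot 1 \cdot 1 = \left(-7\right) 1 = -7$)
$l{\left(f,g \right)} = -7 - 65 f g$ ($l{\left(f,g \right)} = - 65 f g - 7 = -7 - 65 f g$)
$l{\left(51,L{\left(-1 \right)} \right)} 10 \cdot 7 = \left(-7 - 3315 \cdot \frac{1}{8} \left(-1\right) \left(5 - 1\right)\right) 10 \cdot 7 = \left(-7 - 3315 \cdot \frac{1}{8} \left(-1\right) 4\right) 10 \cdot 7 = \left(-7 - 3315 \left(- \frac{1}{2}\right)\right) 10 \cdot 7 = \left(-7 + \frac{3315}{2}\right) 10 \cdot 7 = \frac{3301}{2} \cdot 10 \cdot 7 = 16505 \cdot 7 = 115535$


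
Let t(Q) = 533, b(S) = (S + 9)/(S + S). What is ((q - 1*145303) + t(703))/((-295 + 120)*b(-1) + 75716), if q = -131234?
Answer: -69001/19104 ≈ -3.6119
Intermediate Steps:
b(S) = (9 + S)/(2*S) (b(S) = (9 + S)/((2*S)) = (9 + S)*(1/(2*S)) = (9 + S)/(2*S))
((q - 1*145303) + t(703))/((-295 + 120)*b(-1) + 75716) = ((-131234 - 1*145303) + 533)/((-295 + 120)*((1/2)*(9 - 1)/(-1)) + 75716) = ((-131234 - 145303) + 533)/(-175*(-1)*8/2 + 75716) = (-276537 + 533)/(-175*(-4) + 75716) = -276004/(700 + 75716) = -276004/76416 = -276004*1/76416 = -69001/19104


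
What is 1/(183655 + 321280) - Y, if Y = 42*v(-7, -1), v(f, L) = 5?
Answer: -106036349/504935 ≈ -210.00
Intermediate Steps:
Y = 210 (Y = 42*5 = 210)
1/(183655 + 321280) - Y = 1/(183655 + 321280) - 1*210 = 1/504935 - 210 = -106036349/504935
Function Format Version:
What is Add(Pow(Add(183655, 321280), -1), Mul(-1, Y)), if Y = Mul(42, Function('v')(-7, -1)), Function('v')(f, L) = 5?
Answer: Rational(-106036349, 504935) ≈ -210.00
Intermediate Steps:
Y = 210 (Y = Mul(42, 5) = 210)
Add(Pow(Add(183655, 321280), -1), Mul(-1, Y)) = Add(Pow(Add(183655, 321280), -1), Mul(-1, 210)) = Add(Pow(504935, -1), -210) = Add(Rational(1, 504935), -210) = Rational(-106036349, 504935)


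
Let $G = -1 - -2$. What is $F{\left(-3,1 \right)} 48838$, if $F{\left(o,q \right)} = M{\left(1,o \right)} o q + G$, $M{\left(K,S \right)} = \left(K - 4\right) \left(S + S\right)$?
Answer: $-2588414$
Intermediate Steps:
$M{\left(K,S \right)} = 2 S \left(-4 + K\right)$ ($M{\left(K,S \right)} = \left(-4 + K\right) 2 S = 2 S \left(-4 + K\right)$)
$G = 1$ ($G = -1 + 2 = 1$)
$F{\left(o,q \right)} = 1 - 6 q o^{2}$ ($F{\left(o,q \right)} = 2 o \left(-4 + 1\right) o q + 1 = 2 o \left(-3\right) o q + 1 = - 6 o o q + 1 = - 6 o^{2} q + 1 = - 6 q o^{2} + 1 = 1 - 6 q o^{2}$)
$F{\left(-3,1 \right)} 48838 = \left(1 - 6 \left(-3\right)^{2}\right) 48838 = \left(1 - 6 \cdot 9\right) 48838 = \left(1 - 54\right) 48838 = \left(-53\right) 48838 = -2588414$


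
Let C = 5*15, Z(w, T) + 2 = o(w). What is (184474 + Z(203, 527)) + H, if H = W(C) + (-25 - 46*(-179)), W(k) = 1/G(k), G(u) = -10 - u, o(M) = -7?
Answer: 16377289/85 ≈ 1.9267e+5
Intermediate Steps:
Z(w, T) = -9 (Z(w, T) = -2 - 7 = -9)
C = 75
W(k) = 1/(-10 - k)
H = 697764/85 (H = -1/(10 + 75) + (-25 - 46*(-179)) = -1/85 + (-25 + 8234) = -1*1/85 + 8209 = -1/85 + 8209 = 697764/85 ≈ 8209.0)
(184474 + Z(203, 527)) + H = (184474 - 9) + 697764/85 = 184465 + 697764/85 = 16377289/85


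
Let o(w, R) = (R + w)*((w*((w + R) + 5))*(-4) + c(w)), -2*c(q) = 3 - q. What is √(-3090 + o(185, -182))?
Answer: 19*I*√57 ≈ 143.45*I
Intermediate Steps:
c(q) = -3/2 + q/2 (c(q) = -(3 - q)/2 = -3/2 + q/2)
o(w, R) = (R + w)*(-3/2 + w/2 - 4*w*(5 + R + w)) (o(w, R) = (R + w)*((w*((w + R) + 5))*(-4) + (-3/2 + w/2)) = (R + w)*((w*((R + w) + 5))*(-4) + (-3/2 + w/2)) = (R + w)*((w*(5 + R + w))*(-4) + (-3/2 + w/2)) = (R + w)*(-4*w*(5 + R + w) + (-3/2 + w/2)) = (R + w)*(-3/2 + w/2 - 4*w*(5 + R + w)))
√(-3090 + o(185, -182)) = √(-3090 + (-4*185³ - 39/2*185² - 3/2*(-182) - 3/2*185 - 8*(-182)*185² - 4*185*(-182)² - 39/2*(-182)*185)) = √(-3090 + (-4*6331625 - 39/2*34225 + 273 - 555/2 - 8*(-182)*34225 - 4*185*33124 + 656565)) = √(-3090 + (-25326500 - 1334775/2 + 273 - 555/2 + 49831600 - 24511760 + 656565)) = √(-3090 - 17487) = √(-20577) = 19*I*√57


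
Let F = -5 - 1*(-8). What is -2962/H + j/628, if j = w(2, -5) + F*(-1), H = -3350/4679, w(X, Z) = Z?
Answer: 1087943693/262975 ≈ 4137.1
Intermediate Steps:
H = -3350/4679 (H = -3350*1/4679 = -3350/4679 ≈ -0.71597)
F = 3 (F = -5 + 8 = 3)
j = -8 (j = -5 + 3*(-1) = -5 - 3 = -8)
-2962/H + j/628 = -2962/(-3350/4679) - 8/628 = -2962*(-4679/3350) - 8*1/628 = 6929599/1675 - 2/157 = 1087943693/262975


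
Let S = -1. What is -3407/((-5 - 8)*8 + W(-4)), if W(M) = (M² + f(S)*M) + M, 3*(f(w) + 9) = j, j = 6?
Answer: 3407/64 ≈ 53.234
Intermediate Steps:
f(w) = -7 (f(w) = -9 + (⅓)*6 = -9 + 2 = -7)
W(M) = M² - 6*M (W(M) = (M² - 7*M) + M = M² - 6*M)
-3407/((-5 - 8)*8 + W(-4)) = -3407/((-5 - 8)*8 - 4*(-6 - 4)) = -3407/(-13*8 - 4*(-10)) = -3407/(-104 + 40) = -3407/(-64) = -1/64*(-3407) = 3407/64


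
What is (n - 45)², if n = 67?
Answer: 484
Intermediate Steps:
(n - 45)² = (67 - 45)² = 22² = 484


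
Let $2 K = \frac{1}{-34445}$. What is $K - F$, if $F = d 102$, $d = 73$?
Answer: $- \frac{512954941}{68890} \approx -7446.0$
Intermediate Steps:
$F = 7446$ ($F = 73 \cdot 102 = 7446$)
$K = - \frac{1}{68890}$ ($K = \frac{1}{2 \left(-34445\right)} = \frac{1}{2} \left(- \frac{1}{34445}\right) = - \frac{1}{68890} \approx -1.4516 \cdot 10^{-5}$)
$K - F = - \frac{1}{68890} - 7446 = - \frac{512954941}{68890}$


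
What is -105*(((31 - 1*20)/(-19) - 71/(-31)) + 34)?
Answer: -2208570/589 ≈ -3749.7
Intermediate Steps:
-105*(((31 - 1*20)/(-19) - 71/(-31)) + 34) = -105*(((31 - 20)*(-1/19) - 71*(-1/31)) + 34) = -105*((11*(-1/19) + 71/31) + 34) = -105*((-11/19 + 71/31) + 34) = -105*(1008/589 + 34) = -105*21034/589 = -2208570/589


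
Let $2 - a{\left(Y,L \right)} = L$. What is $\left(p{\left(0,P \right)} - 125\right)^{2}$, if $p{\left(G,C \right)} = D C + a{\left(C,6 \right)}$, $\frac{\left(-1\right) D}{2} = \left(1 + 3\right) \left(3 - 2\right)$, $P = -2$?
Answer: $12769$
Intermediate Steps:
$a{\left(Y,L \right)} = 2 - L$
$D = -8$ ($D = - 2 \left(1 + 3\right) \left(3 - 2\right) = - 2 \cdot 4 \left(3 - 2\right) = - 2 \cdot 4 \cdot 1 = \left(-2\right) 4 = -8$)
$p{\left(G,C \right)} = -4 - 8 C$ ($p{\left(G,C \right)} = - 8 C + \left(2 - 6\right) = - 8 C - 4 = -4 - 8 C$)
$\left(p{\left(0,P \right)} - 125\right)^{2} = \left(\left(-4 - -16\right) - 125\right)^{2} = \left(\left(-4 + 16\right) - 125\right)^{2} = \left(12 - 125\right)^{2} = \left(-113\right)^{2} = 12769$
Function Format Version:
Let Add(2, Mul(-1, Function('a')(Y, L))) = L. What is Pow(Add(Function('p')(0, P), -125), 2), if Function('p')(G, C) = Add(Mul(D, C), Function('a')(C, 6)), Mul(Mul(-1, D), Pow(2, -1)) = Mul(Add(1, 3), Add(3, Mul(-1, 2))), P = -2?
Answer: 12769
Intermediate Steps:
Function('a')(Y, L) = Add(2, Mul(-1, L))
D = -8 (D = Mul(-2, Mul(Add(1, 3), Add(3, Mul(-1, 2)))) = Mul(-2, Mul(4, Add(3, -2))) = Mul(-2, Mul(4, 1)) = Mul(-2, 4) = -8)
Function('p')(G, C) = Add(-4, Mul(-8, C)) (Function('p')(G, C) = Add(Mul(-8, C), Add(2, Mul(-1, 6))) = Add(Mul(-8, C), Add(2, -6)) = Add(Mul(-8, C), -4) = Add(-4, Mul(-8, C)))
Pow(Add(Function('p')(0, P), -125), 2) = Pow(Add(Add(-4, Mul(-8, -2)), -125), 2) = Pow(Add(Add(-4, 16), -125), 2) = Pow(Add(12, -125), 2) = Pow(-113, 2) = 12769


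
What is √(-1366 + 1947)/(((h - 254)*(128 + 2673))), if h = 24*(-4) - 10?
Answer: -√581/1008360 ≈ -2.3904e-5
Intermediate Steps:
h = -106 (h = -96 - 10 = -106)
√(-1366 + 1947)/(((h - 254)*(128 + 2673))) = √(-1366 + 1947)/(((-106 - 254)*(128 + 2673))) = √581/((-360*2801)) = √581/(-1008360) = √581*(-1/1008360) = -√581/1008360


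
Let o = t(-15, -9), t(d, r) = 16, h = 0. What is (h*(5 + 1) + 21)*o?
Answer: 336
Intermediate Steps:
o = 16
(h*(5 + 1) + 21)*o = (0*(5 + 1) + 21)*16 = (0*6 + 21)*16 = (0 + 21)*16 = 21*16 = 336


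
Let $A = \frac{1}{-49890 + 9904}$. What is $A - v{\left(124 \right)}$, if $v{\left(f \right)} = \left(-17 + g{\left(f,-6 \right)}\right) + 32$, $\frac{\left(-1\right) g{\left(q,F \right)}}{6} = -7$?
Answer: $- \frac{2279203}{39986} \approx -57.0$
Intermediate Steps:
$g{\left(q,F \right)} = 42$ ($g{\left(q,F \right)} = \left(-6\right) \left(-7\right) = 42$)
$v{\left(f \right)} = 57$ ($v{\left(f \right)} = \left(-17 + 42\right) + 32 = 25 + 32 = 57$)
$A = - \frac{1}{39986}$ ($A = \frac{1}{-39986} = - \frac{1}{39986} \approx -2.5009 \cdot 10^{-5}$)
$A - v{\left(124 \right)} = - \frac{1}{39986} - 57 = - \frac{2279203}{39986}$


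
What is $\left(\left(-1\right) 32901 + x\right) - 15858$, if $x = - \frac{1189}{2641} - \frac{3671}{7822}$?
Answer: $- \frac{1007277639087}{20657902} \approx -48760.0$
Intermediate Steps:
$x = - \frac{18995469}{20657902}$ ($x = \left(-1189\right) \frac{1}{2641} - \frac{3671}{7822} = - \frac{1189}{2641} - \frac{3671}{7822} = - \frac{18995469}{20657902} \approx -0.91953$)
$\left(\left(-1\right) 32901 + x\right) - 15858 = \left(\left(-1\right) 32901 - \frac{18995469}{20657902}\right) - 15858 = \left(-32901 - \frac{18995469}{20657902}\right) - 15858 = - \frac{679684629171}{20657902} - 15858 = - \frac{1007277639087}{20657902}$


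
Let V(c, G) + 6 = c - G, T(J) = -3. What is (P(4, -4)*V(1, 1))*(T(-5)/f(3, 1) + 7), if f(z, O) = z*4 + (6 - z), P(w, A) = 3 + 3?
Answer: -1224/5 ≈ -244.80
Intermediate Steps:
P(w, A) = 6
f(z, O) = 6 + 3*z (f(z, O) = 4*z + (6 - z) = 6 + 3*z)
V(c, G) = -6 + c - G (V(c, G) = -6 + (c - G) = -6 + c - G)
(P(4, -4)*V(1, 1))*(T(-5)/f(3, 1) + 7) = (6*(-6 + 1 - 1*1))*(-3/(6 + 3*3) + 7) = (6*(-6 + 1 - 1))*(-3/(6 + 9) + 7) = (6*(-6))*(-3/15 + 7) = -36*(-3*1/15 + 7) = -36*(-⅕ + 7) = -36*34/5 = -1224/5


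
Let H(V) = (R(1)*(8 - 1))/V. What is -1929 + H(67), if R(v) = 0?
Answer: -1929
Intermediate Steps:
H(V) = 0 (H(V) = (0*(8 - 1))/V = (0*7)/V = 0/V = 0)
-1929 + H(67) = -1929 + 0 = -1929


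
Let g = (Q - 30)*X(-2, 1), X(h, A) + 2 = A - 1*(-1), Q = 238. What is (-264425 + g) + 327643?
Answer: 63218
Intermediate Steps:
X(h, A) = -1 + A (X(h, A) = -2 + (A - 1*(-1)) = -2 + (A + 1) = -2 + (1 + A) = -1 + A)
g = 0 (g = (238 - 30)*(-1 + 1) = 208*0 = 0)
(-264425 + g) + 327643 = (-264425 + 0) + 327643 = -264425 + 327643 = 63218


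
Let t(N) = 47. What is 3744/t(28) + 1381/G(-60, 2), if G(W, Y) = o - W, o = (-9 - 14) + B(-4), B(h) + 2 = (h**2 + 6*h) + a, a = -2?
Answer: 158507/1175 ≈ 134.90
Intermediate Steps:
B(h) = -4 + h**2 + 6*h (B(h) = -2 + ((h**2 + 6*h) - 2) = -2 + (-2 + h**2 + 6*h) = -4 + h**2 + 6*h)
o = -35 (o = (-9 - 14) + (-4 + (-4)**2 + 6*(-4)) = -23 + (-4 + 16 - 24) = -23 - 12 = -35)
G(W, Y) = -35 - W
3744/t(28) + 1381/G(-60, 2) = 3744/47 + 1381/(-35 - 1*(-60)) = 3744*(1/47) + 1381/(-35 + 60) = 3744/47 + 1381/25 = 158507/1175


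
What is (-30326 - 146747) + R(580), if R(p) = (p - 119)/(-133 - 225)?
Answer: -63392595/358 ≈ -1.7707e+5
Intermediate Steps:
R(p) = 119/358 - p/358 (R(p) = (-119 + p)/(-358) = (-119 + p)*(-1/358) = 119/358 - p/358)
(-30326 - 146747) + R(580) = (-30326 - 146747) + (119/358 - 1/358*580) = -177073 + (119/358 - 290/179) = -177073 - 461/358 = -63392595/358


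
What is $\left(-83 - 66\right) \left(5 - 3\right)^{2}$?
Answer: $-596$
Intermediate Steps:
$\left(-83 - 66\right) \left(5 - 3\right)^{2} = - 149 \cdot 2^{2} = \left(-149\right) 4 = -596$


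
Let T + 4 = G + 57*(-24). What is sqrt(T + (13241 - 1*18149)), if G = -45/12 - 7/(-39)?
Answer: 23*I*sqrt(72267)/78 ≈ 79.269*I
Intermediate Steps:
G = -557/156 (G = -45*1/12 - 7*(-1/39) = -15/4 + 7/39 = -557/156 ≈ -3.5705)
T = -214589/156 (T = -4 + (-557/156 + 57*(-24)) = -4 + (-557/156 - 1368) = -4 - 213965/156 = -214589/156 ≈ -1375.6)
sqrt(T + (13241 - 1*18149)) = sqrt(-214589/156 + (13241 - 1*18149)) = sqrt(-214589/156 + (13241 - 18149)) = sqrt(-214589/156 - 4908) = sqrt(-980237/156) = 23*I*sqrt(72267)/78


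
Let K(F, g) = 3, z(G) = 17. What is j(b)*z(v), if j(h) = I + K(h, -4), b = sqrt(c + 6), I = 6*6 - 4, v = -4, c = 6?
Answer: 595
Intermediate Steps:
I = 32 (I = 36 - 4 = 32)
b = 2*sqrt(3) (b = sqrt(6 + 6) = sqrt(12) = 2*sqrt(3) ≈ 3.4641)
j(h) = 35 (j(h) = 32 + 3 = 35)
j(b)*z(v) = 35*17 = 595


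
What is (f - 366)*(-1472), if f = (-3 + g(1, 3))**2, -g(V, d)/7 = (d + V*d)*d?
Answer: -23956800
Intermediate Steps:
g(V, d) = -7*d*(d + V*d) (g(V, d) = -7*(d + V*d)*d = -7*d*(d + V*d))
f = 16641 (f = (-3 + 7*3**2*(-1 - 1*1))**2 = (-3 + 7*9*(-1 - 1))**2 = (-3 + 7*9*(-2))**2 = (-3 - 126)**2 = (-129)**2 = 16641)
(f - 366)*(-1472) = (16641 - 366)*(-1472) = 16275*(-1472) = -23956800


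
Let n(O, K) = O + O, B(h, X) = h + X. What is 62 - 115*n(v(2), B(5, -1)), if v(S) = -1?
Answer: 292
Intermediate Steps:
B(h, X) = X + h
n(O, K) = 2*O
62 - 115*n(v(2), B(5, -1)) = 62 - 230*(-1) = 62 - 115*(-2) = 62 + 230 = 292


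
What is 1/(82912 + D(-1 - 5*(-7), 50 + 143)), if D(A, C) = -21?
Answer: 1/82891 ≈ 1.2064e-5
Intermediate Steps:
1/(82912 + D(-1 - 5*(-7), 50 + 143)) = 1/(82912 - 21) = 1/82891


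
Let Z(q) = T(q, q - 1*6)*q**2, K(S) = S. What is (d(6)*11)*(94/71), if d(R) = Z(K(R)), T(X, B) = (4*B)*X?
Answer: 0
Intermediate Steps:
T(X, B) = 4*B*X
Z(q) = 4*q**3*(-6 + q) (Z(q) = (4*(q - 1*6)*q)*q**2 = (4*(q - 6)*q)*q**2 = (4*(-6 + q)*q)*q**2 = (4*q*(-6 + q))*q**2 = 4*q**3*(-6 + q))
d(R) = 4*R**3*(-6 + R)
(d(6)*11)*(94/71) = ((4*6**3*(-6 + 6))*11)*(94/71) = ((4*216*0)*11)*(94*(1/71)) = (0*11)*(94/71) = 0*(94/71) = 0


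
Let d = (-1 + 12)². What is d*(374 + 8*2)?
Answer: 47190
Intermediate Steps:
d = 121 (d = 11² = 121)
d*(374 + 8*2) = 121*(374 + 8*2) = 121*(374 + 16) = 121*390 = 47190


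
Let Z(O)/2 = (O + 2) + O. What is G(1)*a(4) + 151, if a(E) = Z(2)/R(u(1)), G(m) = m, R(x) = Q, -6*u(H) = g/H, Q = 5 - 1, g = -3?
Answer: 154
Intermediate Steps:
Q = 4
u(H) = 1/(2*H) (u(H) = -(-1)/(2*H) = 1/(2*H))
R(x) = 4
Z(O) = 4 + 4*O (Z(O) = 2*((O + 2) + O) = 2*((2 + O) + O) = 2*(2 + 2*O) = 4 + 4*O)
a(E) = 3 (a(E) = (4 + 4*2)/4 = (4 + 8)*(¼) = 12*(¼) = 3)
G(1)*a(4) + 151 = 1*3 + 151 = 3 + 151 = 154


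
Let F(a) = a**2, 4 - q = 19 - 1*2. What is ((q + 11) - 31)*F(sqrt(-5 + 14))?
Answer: -297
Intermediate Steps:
q = -13 (q = 4 - (19 - 1*2) = 4 - (19 - 2) = 4 - 1*17 = 4 - 17 = -13)
((q + 11) - 31)*F(sqrt(-5 + 14)) = ((-13 + 11) - 31)*(sqrt(-5 + 14))**2 = (-2 - 31)*(sqrt(9))**2 = -33*3**2 = -33*9 = -297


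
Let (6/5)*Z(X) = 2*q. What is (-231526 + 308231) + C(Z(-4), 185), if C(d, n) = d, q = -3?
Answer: 76700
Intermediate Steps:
Z(X) = -5 (Z(X) = 5*(2*(-3))/6 = (⅚)*(-6) = -5)
(-231526 + 308231) + C(Z(-4), 185) = (-231526 + 308231) - 5 = 76705 - 5 = 76700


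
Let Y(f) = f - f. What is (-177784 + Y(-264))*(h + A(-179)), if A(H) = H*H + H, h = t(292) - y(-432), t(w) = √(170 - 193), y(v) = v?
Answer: -5741356496 - 177784*I*√23 ≈ -5.7414e+9 - 8.5262e+5*I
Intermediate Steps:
t(w) = I*√23 (t(w) = √(-23) = I*√23)
Y(f) = 0
h = 432 + I*√23 (h = I*√23 - 1*(-432) = I*√23 + 432 = 432 + I*√23 ≈ 432.0 + 4.7958*I)
A(H) = H + H² (A(H) = H² + H = H + H²)
(-177784 + Y(-264))*(h + A(-179)) = (-177784 + 0)*((432 + I*√23) - 179*(1 - 179)) = -177784*((432 + I*√23) - 179*(-178)) = -177784*((432 + I*√23) + 31862) = -177784*(32294 + I*√23) = -5741356496 - 177784*I*√23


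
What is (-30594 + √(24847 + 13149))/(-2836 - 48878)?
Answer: 5099/8619 - √9499/25857 ≈ 0.58783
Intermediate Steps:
(-30594 + √(24847 + 13149))/(-2836 - 48878) = (-30594 + √37996)/(-51714) = (-30594 + 2*√9499)*(-1/51714) = 5099/8619 - √9499/25857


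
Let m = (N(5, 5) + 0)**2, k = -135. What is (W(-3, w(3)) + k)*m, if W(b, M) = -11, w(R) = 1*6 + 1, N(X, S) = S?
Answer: -3650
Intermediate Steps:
w(R) = 7 (w(R) = 6 + 1 = 7)
m = 25 (m = (5 + 0)**2 = 5**2 = 25)
(W(-3, w(3)) + k)*m = (-11 - 135)*25 = -146*25 = -3650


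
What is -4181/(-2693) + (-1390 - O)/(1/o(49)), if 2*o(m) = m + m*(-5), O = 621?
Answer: 530735235/2693 ≈ 1.9708e+5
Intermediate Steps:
o(m) = -2*m (o(m) = (m + m*(-5))/2 = (m - 5*m)/2 = (-4*m)/2 = -2*m)
-4181/(-2693) + (-1390 - O)/(1/o(49)) = -4181/(-2693) + (-1390 - 1*621)/(1/(-2*49)) = -4181*(-1/2693) + (-1390 - 621)/(1/(-98)) = 4181/2693 - 2011/(-1/98) = 4181/2693 - 2011*(-98) = 4181/2693 + 197078 = 530735235/2693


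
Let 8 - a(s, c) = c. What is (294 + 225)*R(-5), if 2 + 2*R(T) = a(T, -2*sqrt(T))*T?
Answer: -10899 - 2595*I*sqrt(5) ≈ -10899.0 - 5802.6*I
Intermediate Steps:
a(s, c) = 8 - c
R(T) = -1 + T*(8 + 2*sqrt(T))/2 (R(T) = -1 + ((8 - (-2)*sqrt(T))*T)/2 = -1 + ((8 + 2*sqrt(T))*T)/2 = -1 + (T*(8 + 2*sqrt(T)))/2 = -1 + T*(8 + 2*sqrt(T))/2)
(294 + 225)*R(-5) = (294 + 225)*(-1 - 5*(4 + sqrt(-5))) = 519*(-1 - 5*(4 + I*sqrt(5))) = 519*(-1 + (-20 - 5*I*sqrt(5))) = 519*(-21 - 5*I*sqrt(5)) = -10899 - 2595*I*sqrt(5)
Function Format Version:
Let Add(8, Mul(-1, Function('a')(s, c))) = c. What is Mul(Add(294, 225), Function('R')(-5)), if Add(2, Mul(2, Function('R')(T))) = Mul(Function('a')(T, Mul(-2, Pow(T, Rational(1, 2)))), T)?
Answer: Add(-10899, Mul(-2595, I, Pow(5, Rational(1, 2)))) ≈ Add(-10899., Mul(-5802.6, I))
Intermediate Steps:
Function('a')(s, c) = Add(8, Mul(-1, c))
Function('R')(T) = Add(-1, Mul(Rational(1, 2), T, Add(8, Mul(2, Pow(T, Rational(1, 2)))))) (Function('R')(T) = Add(-1, Mul(Rational(1, 2), Mul(Add(8, Mul(-1, Mul(-2, Pow(T, Rational(1, 2))))), T))) = Add(-1, Mul(Rational(1, 2), Mul(Add(8, Mul(2, Pow(T, Rational(1, 2)))), T))) = Add(-1, Mul(Rational(1, 2), Mul(T, Add(8, Mul(2, Pow(T, Rational(1, 2))))))) = Add(-1, Mul(Rational(1, 2), T, Add(8, Mul(2, Pow(T, Rational(1, 2)))))))
Mul(Add(294, 225), Function('R')(-5)) = Mul(Add(294, 225), Add(-1, Mul(-5, Add(4, Pow(-5, Rational(1, 2)))))) = Mul(519, Add(-1, Mul(-5, Add(4, Mul(I, Pow(5, Rational(1, 2))))))) = Mul(519, Add(-1, Add(-20, Mul(-5, I, Pow(5, Rational(1, 2)))))) = Mul(519, Add(-21, Mul(-5, I, Pow(5, Rational(1, 2))))) = Add(-10899, Mul(-2595, I, Pow(5, Rational(1, 2))))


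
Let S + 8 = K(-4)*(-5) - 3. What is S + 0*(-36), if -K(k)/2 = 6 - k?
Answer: 89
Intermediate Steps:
K(k) = -12 + 2*k (K(k) = -2*(6 - k) = -12 + 2*k)
S = 89 (S = -8 + ((-12 + 2*(-4))*(-5) - 3) = -8 + ((-12 - 8)*(-5) - 3) = -8 + (-20*(-5) - 3) = -8 + (100 - 3) = -8 + 97 = 89)
S + 0*(-36) = 89 + 0*(-36) = 89 + 0 = 89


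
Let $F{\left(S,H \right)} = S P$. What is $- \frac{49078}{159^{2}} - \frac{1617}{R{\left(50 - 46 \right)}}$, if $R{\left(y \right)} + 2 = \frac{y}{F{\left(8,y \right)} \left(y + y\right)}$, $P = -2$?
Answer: $\frac{24621698}{31005} \approx 794.12$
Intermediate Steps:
$F{\left(S,H \right)} = - 2 S$ ($F{\left(S,H \right)} = S \left(-2\right) = - 2 S$)
$R{\left(y \right)} = - \frac{65}{32}$ ($R{\left(y \right)} = -2 + \frac{y}{\left(-2\right) 8 \left(y + y\right)} = -2 + \frac{y}{\left(-16\right) 2 y} = -2 + \frac{y}{\left(-32\right) y} = -2 + y \left(- \frac{1}{32 y}\right) = -2 - \frac{1}{32} = - \frac{65}{32}$)
$- \frac{49078}{159^{2}} - \frac{1617}{R{\left(50 - 46 \right)}} = - \frac{49078}{159^{2}} - \frac{1617}{- \frac{65}{32}} = - \frac{49078}{25281} - - \frac{51744}{65} = \left(-49078\right) \frac{1}{25281} + \frac{51744}{65} = - \frac{926}{477} + \frac{51744}{65} = \frac{24621698}{31005}$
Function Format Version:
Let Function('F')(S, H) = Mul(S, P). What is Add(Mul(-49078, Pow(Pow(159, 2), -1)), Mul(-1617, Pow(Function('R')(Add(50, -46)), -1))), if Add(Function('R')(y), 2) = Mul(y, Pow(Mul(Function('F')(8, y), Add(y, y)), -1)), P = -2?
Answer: Rational(24621698, 31005) ≈ 794.12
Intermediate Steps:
Function('F')(S, H) = Mul(-2, S) (Function('F')(S, H) = Mul(S, -2) = Mul(-2, S))
Function('R')(y) = Rational(-65, 32) (Function('R')(y) = Add(-2, Mul(y, Pow(Mul(Mul(-2, 8), Add(y, y)), -1))) = Add(-2, Mul(y, Pow(Mul(-16, Mul(2, y)), -1))) = Add(-2, Mul(y, Pow(Mul(-32, y), -1))) = Add(-2, Mul(y, Mul(Rational(-1, 32), Pow(y, -1)))) = Add(-2, Rational(-1, 32)) = Rational(-65, 32))
Add(Mul(-49078, Pow(Pow(159, 2), -1)), Mul(-1617, Pow(Function('R')(Add(50, -46)), -1))) = Add(Mul(-49078, Pow(Pow(159, 2), -1)), Mul(-1617, Pow(Rational(-65, 32), -1))) = Add(Mul(-49078, Pow(25281, -1)), Mul(-1617, Rational(-32, 65))) = Add(Mul(-49078, Rational(1, 25281)), Rational(51744, 65)) = Add(Rational(-926, 477), Rational(51744, 65)) = Rational(24621698, 31005)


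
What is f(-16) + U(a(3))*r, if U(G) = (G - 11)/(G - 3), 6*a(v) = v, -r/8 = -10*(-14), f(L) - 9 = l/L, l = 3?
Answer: -75123/16 ≈ -4695.2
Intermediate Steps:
f(L) = 9 + 3/L
r = -1120 (r = -(-80)*(-14) = -8*140 = -1120)
a(v) = v/6
U(G) = (-11 + G)/(-3 + G)
f(-16) + U(a(3))*r = (9 + 3/(-16)) + ((-11 + (⅙)*3)/(-3 + (⅙)*3))*(-1120) = (9 + 3*(-1/16)) + ((-11 + ½)/(-3 + ½))*(-1120) = (9 - 3/16) + (-21/2/(-5/2))*(-1120) = 141/16 - ⅖*(-21/2)*(-1120) = 141/16 + (21/5)*(-1120) = 141/16 - 4704 = -75123/16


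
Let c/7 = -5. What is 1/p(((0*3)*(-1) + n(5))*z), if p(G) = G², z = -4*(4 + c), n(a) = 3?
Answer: 1/138384 ≈ 7.2263e-6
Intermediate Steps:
c = -35 (c = 7*(-5) = -35)
z = 124 (z = -4*(4 - 35) = -4*(-31) = 124)
1/p(((0*3)*(-1) + n(5))*z) = 1/((((0*3)*(-1) + 3)*124)²) = 1/(((0*(-1) + 3)*124)²) = 1/(((0 + 3)*124)²) = 1/((3*124)²) = 1/(372²) = 1/138384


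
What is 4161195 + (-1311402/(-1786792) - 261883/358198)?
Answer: 665817541666014845/160006330204 ≈ 4.1612e+6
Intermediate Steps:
4161195 + (-1311402/(-1786792) - 261883/358198) = 4161195 + (-1311402*(-1/1786792) - 261883*1/358198) = 4161195 + (655701/893396 - 261883/358198) = 4161195 + 452781065/160006330204 = 665817541666014845/160006330204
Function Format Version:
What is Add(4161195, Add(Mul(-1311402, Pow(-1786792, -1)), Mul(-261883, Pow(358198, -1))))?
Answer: Rational(665817541666014845, 160006330204) ≈ 4.1612e+6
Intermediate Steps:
Add(4161195, Add(Mul(-1311402, Pow(-1786792, -1)), Mul(-261883, Pow(358198, -1)))) = Add(4161195, Add(Mul(-1311402, Rational(-1, 1786792)), Mul(-261883, Rational(1, 358198)))) = Add(4161195, Add(Rational(655701, 893396), Rational(-261883, 358198))) = Add(4161195, Rational(452781065, 160006330204)) = Rational(665817541666014845, 160006330204)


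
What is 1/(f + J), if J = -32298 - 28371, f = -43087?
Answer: -1/103756 ≈ -9.6380e-6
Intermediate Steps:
J = -60669
1/(f + J) = 1/(-43087 - 60669) = 1/(-103756) = -1/103756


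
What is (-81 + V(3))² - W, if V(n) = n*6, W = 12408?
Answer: -8439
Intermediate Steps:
V(n) = 6*n
(-81 + V(3))² - W = (-81 + 6*3)² - 1*12408 = (-81 + 18)² - 12408 = (-63)² - 12408 = 3969 - 12408 = -8439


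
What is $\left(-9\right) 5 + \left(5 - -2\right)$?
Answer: $-38$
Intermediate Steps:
$\left(-9\right) 5 + \left(5 - -2\right) = -45 + \left(5 + 2\right) = -45 + 7 = -38$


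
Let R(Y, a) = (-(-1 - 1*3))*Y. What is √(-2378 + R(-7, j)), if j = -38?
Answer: I*√2406 ≈ 49.051*I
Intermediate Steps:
R(Y, a) = 4*Y (R(Y, a) = (-(-1 - 3))*Y = (-1*(-4))*Y = 4*Y)
√(-2378 + R(-7, j)) = √(-2378 + 4*(-7)) = √(-2378 - 28) = √(-2406) = I*√2406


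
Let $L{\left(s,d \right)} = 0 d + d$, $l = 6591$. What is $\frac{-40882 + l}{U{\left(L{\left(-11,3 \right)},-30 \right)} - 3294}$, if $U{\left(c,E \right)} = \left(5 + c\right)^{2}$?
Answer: $\frac{34291}{3230} \approx 10.616$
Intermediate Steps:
$L{\left(s,d \right)} = d$ ($L{\left(s,d \right)} = 0 + d = d$)
$\frac{-40882 + l}{U{\left(L{\left(-11,3 \right)},-30 \right)} - 3294} = \frac{-40882 + 6591}{\left(5 + 3\right)^{2} - 3294} = - \frac{34291}{8^{2} - 3294} = - \frac{34291}{64 - 3294} = - \frac{34291}{-3230} = \left(-34291\right) \left(- \frac{1}{3230}\right) = \frac{34291}{3230}$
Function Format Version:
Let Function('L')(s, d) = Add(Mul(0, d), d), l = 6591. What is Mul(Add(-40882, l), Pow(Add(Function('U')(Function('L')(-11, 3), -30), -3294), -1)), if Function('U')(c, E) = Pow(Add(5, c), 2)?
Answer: Rational(34291, 3230) ≈ 10.616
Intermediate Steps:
Function('L')(s, d) = d (Function('L')(s, d) = Add(0, d) = d)
Mul(Add(-40882, l), Pow(Add(Function('U')(Function('L')(-11, 3), -30), -3294), -1)) = Mul(Add(-40882, 6591), Pow(Add(Pow(Add(5, 3), 2), -3294), -1)) = Mul(-34291, Pow(Add(Pow(8, 2), -3294), -1)) = Mul(-34291, Pow(Add(64, -3294), -1)) = Mul(-34291, Pow(-3230, -1)) = Mul(-34291, Rational(-1, 3230)) = Rational(34291, 3230)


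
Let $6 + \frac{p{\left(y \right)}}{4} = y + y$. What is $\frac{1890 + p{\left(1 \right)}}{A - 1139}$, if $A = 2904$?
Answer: $\frac{1874}{1765} \approx 1.0618$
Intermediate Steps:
$p{\left(y \right)} = -24 + 8 y$ ($p{\left(y \right)} = -24 + 4 \left(y + y\right) = -24 + 4 \cdot 2 y = -24 + 8 y$)
$\frac{1890 + p{\left(1 \right)}}{A - 1139} = \frac{1890 + \left(-24 + 8 \cdot 1\right)}{2904 - 1139} = \frac{1890 + \left(-24 + 8\right)}{1765} = \left(1890 - 16\right) \frac{1}{1765} = 1874 \cdot \frac{1}{1765} = \frac{1874}{1765}$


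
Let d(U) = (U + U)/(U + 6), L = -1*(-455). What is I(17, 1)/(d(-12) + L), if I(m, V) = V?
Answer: 1/459 ≈ 0.0021787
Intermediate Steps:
L = 455
d(U) = 2*U/(6 + U) (d(U) = (2*U)/(6 + U) = 2*U/(6 + U))
I(17, 1)/(d(-12) + L) = 1/(2*(-12)/(6 - 12) + 455) = 1/(2*(-12)/(-6) + 455) = 1/(2*(-12)*(-⅙) + 455) = 1/(4 + 455) = 1/459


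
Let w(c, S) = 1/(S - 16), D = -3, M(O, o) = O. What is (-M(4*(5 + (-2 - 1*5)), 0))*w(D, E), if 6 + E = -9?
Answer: -8/31 ≈ -0.25806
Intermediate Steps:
E = -15 (E = -6 - 9 = -15)
w(c, S) = 1/(-16 + S)
(-M(4*(5 + (-2 - 1*5)), 0))*w(D, E) = (-4*(5 + (-2 - 1*5)))/(-16 - 15) = -4*(5 + (-2 - 5))/(-31) = -4*(5 - 7)*(-1/31) = -4*(-2)*(-1/31) = -1*(-8)*(-1/31) = 8*(-1/31) = -8/31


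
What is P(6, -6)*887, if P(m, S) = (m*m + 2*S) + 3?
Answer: 23949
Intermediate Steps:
P(m, S) = 3 + m**2 + 2*S (P(m, S) = (m**2 + 2*S) + 3 = 3 + m**2 + 2*S)
P(6, -6)*887 = (3 + 6**2 + 2*(-6))*887 = (3 + 36 - 12)*887 = 27*887 = 23949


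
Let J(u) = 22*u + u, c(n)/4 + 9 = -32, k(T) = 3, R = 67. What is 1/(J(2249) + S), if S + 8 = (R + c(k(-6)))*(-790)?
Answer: 1/128349 ≈ 7.7913e-6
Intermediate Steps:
c(n) = -164 (c(n) = -36 + 4*(-32) = -36 - 128 = -164)
J(u) = 23*u
S = 76622 (S = -8 + (67 - 164)*(-790) = -8 - 97*(-790) = -8 + 76630 = 76622)
1/(J(2249) + S) = 1/(23*2249 + 76622) = 1/(51727 + 76622) = 1/128349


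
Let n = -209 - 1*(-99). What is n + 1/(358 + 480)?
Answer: -92179/838 ≈ -110.00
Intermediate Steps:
n = -110 (n = -209 + 99 = -110)
n + 1/(358 + 480) = -110 + 1/(358 + 480) = -110 + 1/838 = -92179/838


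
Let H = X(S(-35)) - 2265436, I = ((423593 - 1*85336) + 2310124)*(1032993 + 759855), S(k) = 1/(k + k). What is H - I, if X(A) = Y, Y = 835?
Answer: -4748146843689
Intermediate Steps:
S(k) = 1/(2*k)
X(A) = 835
I = 4748144579088 (I = ((423593 - 85336) + 2310124)*1792848 = (338257 + 2310124)*1792848 = 2648381*1792848 = 4748144579088)
H = -2264601 (H = 835 - 2265436 = -2264601)
H - I = -2264601 - 1*4748144579088 = -2264601 - 4748144579088 = -4748146843689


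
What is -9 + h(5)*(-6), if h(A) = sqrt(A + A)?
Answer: -9 - 6*sqrt(10) ≈ -27.974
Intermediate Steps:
h(A) = sqrt(2)*sqrt(A) (h(A) = sqrt(2*A) = sqrt(2)*sqrt(A))
-9 + h(5)*(-6) = -9 + (sqrt(2)*sqrt(5))*(-6) = -9 + sqrt(10)*(-6) = -9 - 6*sqrt(10)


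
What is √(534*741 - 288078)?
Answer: 4*√6726 ≈ 328.05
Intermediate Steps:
√(534*741 - 288078) = √(395694 - 288078) = √107616 = 4*√6726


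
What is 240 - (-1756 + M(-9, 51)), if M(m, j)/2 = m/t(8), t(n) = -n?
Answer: 7975/4 ≈ 1993.8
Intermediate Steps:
M(m, j) = -m/4 (M(m, j) = 2*(m/((-1*8))) = 2*(m/(-8)) = 2*(m*(-1/8)) = 2*(-m/8) = -m/4)
240 - (-1756 + M(-9, 51)) = 240 - (-1756 - 1/4*(-9)) = 240 - (-1756 + 9/4) = 240 - 1*(-7015/4) = 240 + 7015/4 = 7975/4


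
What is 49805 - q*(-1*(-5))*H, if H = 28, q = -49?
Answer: 56665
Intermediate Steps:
49805 - q*(-1*(-5))*H = 49805 - (-49)*-1*(-5)*28 = 49805 - (-49)*5*28 = 49805 - (-49)*140 = 49805 - 1*(-6860) = 49805 + 6860 = 56665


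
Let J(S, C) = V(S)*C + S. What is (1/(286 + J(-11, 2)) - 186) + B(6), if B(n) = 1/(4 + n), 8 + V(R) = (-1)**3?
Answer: -477753/2570 ≈ -185.90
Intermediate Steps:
V(R) = -9 (V(R) = -8 + (-1)**3 = -8 - 1 = -9)
J(S, C) = S - 9*C (J(S, C) = -9*C + S = S - 9*C)
(1/(286 + J(-11, 2)) - 186) + B(6) = (1/(286 + (-11 - 9*2)) - 186) + 1/(4 + 6) = (1/(286 + (-11 - 18)) - 186) + 1/10 = (1/(286 - 29) - 186) + 1/10 = (1/257 - 186) + 1/10 = -47801/257 + 1/10 = -477753/2570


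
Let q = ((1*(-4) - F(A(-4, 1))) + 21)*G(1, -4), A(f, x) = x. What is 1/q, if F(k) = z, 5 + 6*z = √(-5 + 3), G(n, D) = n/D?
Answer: -856/3817 - 8*I*√2/3817 ≈ -0.22426 - 0.002964*I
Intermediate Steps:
z = -⅚ + I*√2/6 (z = -⅚ + √(-5 + 3)/6 = -⅚ + √(-2)/6 = -⅚ + (I*√2)/6 = -⅚ + I*√2/6 ≈ -0.83333 + 0.2357*I)
F(k) = -⅚ + I*√2/6
q = -107/24 + I*√2/24 (q = ((1*(-4) - (-⅚ + I*√2/6)) + 21)*(1/(-4)) = ((-4 + (⅚ - I*√2/6)) + 21)*(1*(-¼)) = ((-19/6 - I*√2/6) + 21)*(-¼) = (107/6 - I*√2/6)*(-¼) = -107/24 + I*√2/24 ≈ -4.4583 + 0.058926*I)
1/q = 1/(-107/24 + I*√2/24)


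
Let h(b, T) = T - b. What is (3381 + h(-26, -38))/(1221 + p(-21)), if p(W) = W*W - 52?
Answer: 3369/1610 ≈ 2.0925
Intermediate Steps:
p(W) = -52 + W**2 (p(W) = W**2 - 52 = -52 + W**2)
(3381 + h(-26, -38))/(1221 + p(-21)) = (3381 + (-38 - 1*(-26)))/(1221 + (-52 + (-21)**2)) = (3381 + (-38 + 26))/(1221 + (-52 + 441)) = (3381 - 12)/(1221 + 389) = 3369/1610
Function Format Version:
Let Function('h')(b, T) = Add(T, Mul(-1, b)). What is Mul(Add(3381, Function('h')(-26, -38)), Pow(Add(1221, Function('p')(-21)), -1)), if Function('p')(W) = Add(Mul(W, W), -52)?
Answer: Rational(3369, 1610) ≈ 2.0925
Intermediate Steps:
Function('p')(W) = Add(-52, Pow(W, 2)) (Function('p')(W) = Add(Pow(W, 2), -52) = Add(-52, Pow(W, 2)))
Mul(Add(3381, Function('h')(-26, -38)), Pow(Add(1221, Function('p')(-21)), -1)) = Mul(Add(3381, Add(-38, Mul(-1, -26))), Pow(Add(1221, Add(-52, Pow(-21, 2))), -1)) = Mul(Add(3381, Add(-38, 26)), Pow(Add(1221, Add(-52, 441)), -1)) = Mul(Add(3381, -12), Pow(Add(1221, 389), -1)) = Mul(3369, Pow(1610, -1)) = Mul(3369, Rational(1, 1610)) = Rational(3369, 1610)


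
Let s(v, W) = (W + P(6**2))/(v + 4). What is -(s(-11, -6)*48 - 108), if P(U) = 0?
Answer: 468/7 ≈ 66.857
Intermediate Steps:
s(v, W) = W/(4 + v) (s(v, W) = (W + 0)/(v + 4) = W/(4 + v))
-(s(-11, -6)*48 - 108) = -(-6/(4 - 11)*48 - 108) = -(-6/(-7)*48 - 108) = -(-6*(-1/7)*48 - 108) = -((6/7)*48 - 108) = -(288/7 - 108) = -1*(-468/7) = 468/7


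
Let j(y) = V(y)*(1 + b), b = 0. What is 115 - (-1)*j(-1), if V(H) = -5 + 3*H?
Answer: 107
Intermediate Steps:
j(y) = -5 + 3*y (j(y) = (-5 + 3*y)*(1 + 0) = (-5 + 3*y)*1 = -5 + 3*y)
115 - (-1)*j(-1) = 115 - (-1)*(-5 + 3*(-1)) = 115 - (-1)*(-5 - 3) = 115 - (-1)*(-8) = 115 - 1*8 = 115 - 8 = 107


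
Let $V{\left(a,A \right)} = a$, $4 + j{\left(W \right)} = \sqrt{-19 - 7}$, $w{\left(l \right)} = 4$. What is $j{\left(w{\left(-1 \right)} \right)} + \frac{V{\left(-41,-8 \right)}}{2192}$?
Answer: $- \frac{8809}{2192} + i \sqrt{26} \approx -4.0187 + 5.099 i$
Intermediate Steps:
$j{\left(W \right)} = -4 + i \sqrt{26}$ ($j{\left(W \right)} = -4 + \sqrt{-19 - 7} = -4 + \sqrt{-26} = -4 + i \sqrt{26}$)
$j{\left(w{\left(-1 \right)} \right)} + \frac{V{\left(-41,-8 \right)}}{2192} = \left(-4 + i \sqrt{26}\right) - \frac{41}{2192} = - \frac{8809}{2192} + i \sqrt{26}$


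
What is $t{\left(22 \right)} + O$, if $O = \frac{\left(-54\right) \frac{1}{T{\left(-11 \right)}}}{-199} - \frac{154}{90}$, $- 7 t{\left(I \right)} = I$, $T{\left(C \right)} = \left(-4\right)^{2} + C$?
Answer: $- \frac{300869}{62685} \approx -4.7997$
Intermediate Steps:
$T{\left(C \right)} = 16 + C$
$t{\left(I \right)} = - \frac{I}{7}$
$O = - \frac{14837}{8955}$ ($O = \frac{\left(-54\right) \frac{1}{16 - 11}}{-199} - \frac{154}{90} = - \frac{54}{5} \left(- \frac{1}{199}\right) - \frac{77}{45} = \left(-54\right) \frac{1}{5} \left(- \frac{1}{199}\right) - \frac{77}{45} = \left(- \frac{54}{5}\right) \left(- \frac{1}{199}\right) - \frac{77}{45} = \frac{54}{995} - \frac{77}{45} = - \frac{14837}{8955} \approx -1.6568$)
$t{\left(22 \right)} + O = \left(- \frac{1}{7}\right) 22 - \frac{14837}{8955} = - \frac{22}{7} - \frac{14837}{8955} = - \frac{300869}{62685}$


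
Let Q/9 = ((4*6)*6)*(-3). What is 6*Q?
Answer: -23328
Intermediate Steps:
Q = -3888 (Q = 9*(((4*6)*6)*(-3)) = 9*((24*6)*(-3)) = 9*(144*(-3)) = 9*(-432) = -3888)
6*Q = 6*(-3888) = -23328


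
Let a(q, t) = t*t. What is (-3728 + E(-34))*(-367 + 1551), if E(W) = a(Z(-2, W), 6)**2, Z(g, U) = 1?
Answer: -2879488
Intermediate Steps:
a(q, t) = t**2
E(W) = 1296 (E(W) = (6**2)**2 = 36**2 = 1296)
(-3728 + E(-34))*(-367 + 1551) = (-3728 + 1296)*(-367 + 1551) = -2432*1184 = -2879488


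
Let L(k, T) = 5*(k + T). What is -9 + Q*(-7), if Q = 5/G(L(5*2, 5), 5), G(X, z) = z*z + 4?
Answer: -296/29 ≈ -10.207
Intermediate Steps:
L(k, T) = 5*T + 5*k (L(k, T) = 5*(T + k) = 5*T + 5*k)
G(X, z) = 4 + z² (G(X, z) = z² + 4 = 4 + z²)
Q = 5/29 (Q = 5/(4 + 5²) = 5/(4 + 25) = 5/29 ≈ 0.17241)
-9 + Q*(-7) = -9 + (5/29)*(-7) = -9 - 35/29 = -296/29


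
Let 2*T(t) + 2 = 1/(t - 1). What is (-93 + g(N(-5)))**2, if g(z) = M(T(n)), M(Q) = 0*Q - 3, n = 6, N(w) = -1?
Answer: 9216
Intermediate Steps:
T(t) = -1 + 1/(2*(-1 + t)) (T(t) = -1 + 1/(2*(t - 1)) = -1 + 1/(2*(-1 + t)))
M(Q) = -3 (M(Q) = 0 - 3 = -3)
g(z) = -3
(-93 + g(N(-5)))**2 = (-93 - 3)**2 = (-96)**2 = 9216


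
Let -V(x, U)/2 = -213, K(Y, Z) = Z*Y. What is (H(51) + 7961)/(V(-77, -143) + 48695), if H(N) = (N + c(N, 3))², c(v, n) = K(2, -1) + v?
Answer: 17961/49121 ≈ 0.36565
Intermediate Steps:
K(Y, Z) = Y*Z
V(x, U) = 426 (V(x, U) = -2*(-213) = 426)
c(v, n) = -2 + v (c(v, n) = 2*(-1) + v = -2 + v)
H(N) = (-2 + 2*N)² (H(N) = (N + (-2 + N))² = (-2 + 2*N)²)
(H(51) + 7961)/(V(-77, -143) + 48695) = (4*(-1 + 51)² + 7961)/(426 + 48695) = (4*50² + 7961)/49121 = (4*2500 + 7961)*(1/49121) = (10000 + 7961)*(1/49121) = 17961*(1/49121) = 17961/49121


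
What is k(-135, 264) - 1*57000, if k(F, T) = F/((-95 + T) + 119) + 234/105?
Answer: -63838029/1120 ≈ -56998.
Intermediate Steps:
k(F, T) = 78/35 + F/(24 + T) (k(F, T) = F/(24 + T) + 234*(1/105) = F/(24 + T) + 78/35 = 78/35 + F/(24 + T))
k(-135, 264) - 1*57000 = (1872 + 35*(-135) + 78*264)/(35*(24 + 264)) - 1*57000 = (1/35)*(1872 - 4725 + 20592)/288 - 57000 = (1/35)*(1/288)*17739 - 57000 = 1971/1120 - 57000 = -63838029/1120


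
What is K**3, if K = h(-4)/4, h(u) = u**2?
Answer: 64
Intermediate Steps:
K = 4 (K = (-4)**2/4 = 16*(1/4) = 4)
K**3 = 4**3 = 64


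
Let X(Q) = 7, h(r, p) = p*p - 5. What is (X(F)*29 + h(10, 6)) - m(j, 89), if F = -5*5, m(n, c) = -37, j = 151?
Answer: 271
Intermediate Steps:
h(r, p) = -5 + p**2 (h(r, p) = p**2 - 5 = -5 + p**2)
F = -25
(X(F)*29 + h(10, 6)) - m(j, 89) = (7*29 + (-5 + 6**2)) - 1*(-37) = (203 + (-5 + 36)) + 37 = (203 + 31) + 37 = 234 + 37 = 271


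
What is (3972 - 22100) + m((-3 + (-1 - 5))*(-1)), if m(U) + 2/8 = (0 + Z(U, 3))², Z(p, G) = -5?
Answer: -72413/4 ≈ -18103.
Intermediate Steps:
m(U) = 99/4 (m(U) = -¼ + (0 - 5)² = -¼ + (-5)² = -¼ + 25 = 99/4)
(3972 - 22100) + m((-3 + (-1 - 5))*(-1)) = (3972 - 22100) + 99/4 = -18128 + 99/4 = -72413/4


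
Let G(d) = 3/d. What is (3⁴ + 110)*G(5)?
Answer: 573/5 ≈ 114.60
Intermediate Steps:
(3⁴ + 110)*G(5) = (3⁴ + 110)*(3/5) = (81 + 110)*(3*(⅕)) = 191*(⅗) = 573/5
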